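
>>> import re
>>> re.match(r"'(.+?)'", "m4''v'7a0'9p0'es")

None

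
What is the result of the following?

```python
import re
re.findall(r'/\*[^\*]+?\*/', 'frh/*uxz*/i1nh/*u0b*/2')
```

['/*uxz*/', '/*u0b*/']

No capturing groups, so `findall` returns the 2 full match strings.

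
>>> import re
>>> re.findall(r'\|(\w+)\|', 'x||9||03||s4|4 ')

['9', '03', 's4']

Matches: at [2:5] match '|9|', group 1 = '9'; at [5:9] match '|03|', group 1 = '03'; at [9:13] match '|s4|', group 1 = 's4'.
With a single group, `findall` returns only what that group captured — 3 items.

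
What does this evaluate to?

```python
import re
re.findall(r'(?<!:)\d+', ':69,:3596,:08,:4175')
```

['9', '596', '8', '175']

A negative assertion filters positions out without eating any characters.
Matches: at [2:3] → '9'; at [6:9] → '596'; at [12:13] → '8'; at [16:19] → '175'.
With no groups in the pattern, `findall` gives back each whole match — 4 here.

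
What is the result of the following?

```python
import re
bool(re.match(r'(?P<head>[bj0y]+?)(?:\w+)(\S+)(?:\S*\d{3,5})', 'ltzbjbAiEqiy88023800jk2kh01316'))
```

False

`match` is anchored at position 0; if the pattern doesn't fit there, it returns None.
Here the string doesn't start with a match, so the call returns None, and `bool(None)` is False.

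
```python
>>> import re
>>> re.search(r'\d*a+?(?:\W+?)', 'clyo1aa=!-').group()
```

'1aa='

Because the quantifier is non-greedy, it stops expanding at the earliest point where the rest of the pattern can succeed.
The match spans [4:8] → '1aa='.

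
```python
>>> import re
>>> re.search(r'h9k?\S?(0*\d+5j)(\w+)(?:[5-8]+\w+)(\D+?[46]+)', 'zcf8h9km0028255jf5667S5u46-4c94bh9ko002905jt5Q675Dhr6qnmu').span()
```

The pattern matches the literal 'h9', then optionally the literal 'k', then optionally a non-whitespace character; then zero or more of the literal '0', then one or more of a digit, then the literal '5j' (captured); then one or more of a word character (captured); then one or more of a character in [5-8], then one or more of a word character (non-capturing group); then one or more of a non-digit (lazy), then one or more of one of [46] (captured).
The match spans [4:28] → 'h9km0028255jf5667S5u46-4'.

(4, 28)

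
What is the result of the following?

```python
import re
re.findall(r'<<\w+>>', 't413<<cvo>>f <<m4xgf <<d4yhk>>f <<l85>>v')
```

Matches: at [4:11] → '<<cvo>>'; at [21:30] → '<<d4yhk>>'; at [32:39] → '<<l85>>'.
No capturing groups, so `findall` returns the 3 full match strings.

['<<cvo>>', '<<d4yhk>>', '<<l85>>']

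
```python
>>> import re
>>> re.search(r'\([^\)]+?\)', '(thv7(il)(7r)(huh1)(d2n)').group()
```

'(thv7(il)'

Unlike `match`, `search` isn't anchored — it looks for the pattern anywhere in the string.
The match spans [0:9] → '(thv7(il)'.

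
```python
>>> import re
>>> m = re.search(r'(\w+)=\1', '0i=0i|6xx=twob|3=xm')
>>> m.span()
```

After group 1 captures some text, `\1` only succeeds where that same text appears again.
The match spans [0:5] → '0i=0i'.

(0, 5)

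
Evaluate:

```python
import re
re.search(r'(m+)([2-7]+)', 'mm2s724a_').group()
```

The pattern matches one or more of a literal 'm' (captured); then one or more of a character in [2-7] (captured).
`re.search` scans for the first position where the pattern succeeds.
The match spans [0:3] → 'mm2'.
Captured: group 1 = 'mm', group 2 = '2'.

'mm2'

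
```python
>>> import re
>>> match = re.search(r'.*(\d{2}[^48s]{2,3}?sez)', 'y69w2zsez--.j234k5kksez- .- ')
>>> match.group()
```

The match spans [0:9] → 'y69w2zsez'.

'y69w2zsez'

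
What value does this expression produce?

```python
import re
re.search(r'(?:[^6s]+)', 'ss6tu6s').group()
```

'tu'

The match spans [3:5] → 'tu'.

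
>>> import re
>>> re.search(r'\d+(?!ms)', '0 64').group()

A negative assertion filters positions out without eating any characters.
`re.search` scans for the first position where the pattern succeeds.
The match spans [0:1] → '0'.

'0'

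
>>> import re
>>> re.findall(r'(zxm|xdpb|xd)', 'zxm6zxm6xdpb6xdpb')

Alternation tries branches left to right and keeps the first one that lets the overall match succeed at that position.
One capturing group, so `findall` returns just the captured substring from each match — 4 in all.

['zxm', 'zxm', 'xdpb', 'xdpb']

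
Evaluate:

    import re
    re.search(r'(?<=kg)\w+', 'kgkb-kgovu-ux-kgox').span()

The `(?=…)`/`(?<=…)` assertion just peeks at neighbouring text; it doesn't advance the match position.
`re.search` tries every starting position until one works.
The match spans [2:4] → 'kb'.

(2, 4)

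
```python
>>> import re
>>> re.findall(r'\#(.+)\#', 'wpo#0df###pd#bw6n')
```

Matches: at [3:13] match '#0df###pd#', group 1 = '0df###pd'.
`findall` collects group 1 from the one match (1 total).

['0df###pd']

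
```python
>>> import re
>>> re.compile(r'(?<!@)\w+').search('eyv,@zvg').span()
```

(0, 3)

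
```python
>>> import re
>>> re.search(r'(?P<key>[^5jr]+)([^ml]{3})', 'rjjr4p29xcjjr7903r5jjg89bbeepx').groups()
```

('4p29xc', 'jjr')

The match spans [4:13] → '4p29xcjjr'.
Captured: group 1 = '4p29xc', group 2 = 'jjr'.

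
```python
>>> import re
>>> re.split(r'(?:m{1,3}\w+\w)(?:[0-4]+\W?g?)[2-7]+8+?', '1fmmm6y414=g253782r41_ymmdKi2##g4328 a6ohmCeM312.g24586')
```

['1f', '2r41_ymmdKi2##g4328 a6oh', '6']

The pattern matches 1 to 3 of a literal 'm', then one or more of a word character, then a word character (non-capturing group); then one or more of a character in [0-4], then optionally a non-word character, then optionally a literal 'g' (non-capturing group); then one or more of a character in [2-7], then one or more of a literal '8' (lazy).
Matches to split on: at [2:17] → 'mmm6y414=g25378'; at [41:54] → 'mCeM312.g2458'.
Each match becomes a cut point; 3 segments remain.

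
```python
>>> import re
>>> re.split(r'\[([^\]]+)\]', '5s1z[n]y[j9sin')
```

['5s1z', 'n', 'y[j9sin']

Matches to split on: at [4:7] → '[n]'.
Because the pattern has a capturing group, `split` also inserts each captured text between the pieces.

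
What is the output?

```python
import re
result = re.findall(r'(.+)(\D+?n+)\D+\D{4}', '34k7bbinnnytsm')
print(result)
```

[('34k7bbi', 'nn')]

Pattern: one or more of any character (captured); then one or more of a non-digit (lazy), then one or more of a literal 'n' (captured); then one or more of a non-digit, then exactly 4 of a non-digit.
Multiple groups make `findall` return tuples — one 2-tuple for the one match.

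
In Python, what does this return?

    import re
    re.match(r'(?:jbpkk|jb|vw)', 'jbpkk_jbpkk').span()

`re.match` won't scan ahead — the pattern has to work from the very first character.
The match spans [0:5] → 'jbpkk'.

(0, 5)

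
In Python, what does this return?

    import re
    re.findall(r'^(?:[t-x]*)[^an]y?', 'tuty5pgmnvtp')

['tuty']

The pattern matches anchored at the start of the string; then zero or more of a character in [t-x] (non-capturing group); then any character except [an], then optionally the literal 'y'.
Matches: at [0:4] → 'tuty'.
Since nothing is captured, `findall` lists the 1 matched substring directly.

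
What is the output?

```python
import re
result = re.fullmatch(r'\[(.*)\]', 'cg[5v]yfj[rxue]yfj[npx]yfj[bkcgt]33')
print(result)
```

`re.fullmatch` is like wrapping the pattern in `^…$` (in single-line mode).
Here the pattern can't cover the whole string, so the call returns None.

None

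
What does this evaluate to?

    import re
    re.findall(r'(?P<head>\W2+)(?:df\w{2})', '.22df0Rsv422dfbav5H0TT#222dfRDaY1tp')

['.22', '#222']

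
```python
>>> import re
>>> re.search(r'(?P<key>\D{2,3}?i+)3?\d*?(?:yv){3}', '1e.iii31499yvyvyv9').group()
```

Pattern: 2 to 3 of a non-digit (lazy), then one or more of a literal 'i' (captured as 'key'); then optionally the literal '3', then zero or more of a digit (lazy), then the literal 'yv' repeated 3 times.
`re.search` tries every starting position until one works.
The match spans [1:17] → 'e.iii31499yvyvyv'.
Captured: group 1 = 'e.iii'.

'e.iii31499yvyvyv'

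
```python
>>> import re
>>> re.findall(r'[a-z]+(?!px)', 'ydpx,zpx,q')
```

A negative assertion filters positions out without eating any characters.
`findall` yields the raw match text (3 of them) because the pattern has no groups.

['ydpx', 'zpx', 'q']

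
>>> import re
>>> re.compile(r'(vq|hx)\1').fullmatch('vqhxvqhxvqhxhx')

None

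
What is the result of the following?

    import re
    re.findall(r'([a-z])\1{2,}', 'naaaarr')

['a']

A backreference is literal: `\1` must see the identical characters the first group matched.
`findall` collects group 1 from the one match (1 total).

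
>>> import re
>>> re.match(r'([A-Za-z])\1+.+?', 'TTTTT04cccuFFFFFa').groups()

('T',)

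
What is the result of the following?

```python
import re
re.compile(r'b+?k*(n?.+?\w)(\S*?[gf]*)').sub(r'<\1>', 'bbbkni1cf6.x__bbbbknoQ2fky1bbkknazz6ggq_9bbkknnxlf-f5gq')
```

The replacement refers to a captured group, so each match is rewritten using its own captured text.

'<bb>kni1cf6.x__<bb><noQ>2fky1<bk>knazz6ggq_9<bk>knnxlf-f5gq'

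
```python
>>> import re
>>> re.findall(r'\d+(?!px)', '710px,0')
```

The negative lookaround is zero-width — it rules out positions where the adjacent text would match, without consuming anything.
Matches: at [0:2] → '71'; at [6:7] → '0'.
Since nothing is captured, `findall` lists the 2 matched substrings directly.

['71', '0']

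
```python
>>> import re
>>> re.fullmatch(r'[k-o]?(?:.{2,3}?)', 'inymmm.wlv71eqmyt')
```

None

This matches optionally a character in [k-o]; then 2 to 3 of any character (lazy) (non-capturing group).
`fullmatch` succeeds only if the pattern covers the string from start to end.
Here the pattern can't cover the whole string, so the call returns None.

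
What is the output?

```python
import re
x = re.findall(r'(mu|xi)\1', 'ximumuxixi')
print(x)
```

['mu', 'xi']

A backreference is literal: `\1` must see the identical characters the first group matched.
Because there's exactly one group, `findall` drops the full match and keeps group 1 from each hit.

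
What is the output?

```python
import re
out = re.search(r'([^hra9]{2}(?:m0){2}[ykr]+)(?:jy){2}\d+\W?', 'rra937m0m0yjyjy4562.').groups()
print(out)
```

The match spans [4:20] → '37m0m0yjyjy4562.'.
Captured: group 1 = '37m0m0y'.

('37m0m0y',)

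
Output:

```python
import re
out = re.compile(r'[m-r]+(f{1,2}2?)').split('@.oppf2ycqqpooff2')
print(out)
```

['@.', 'f2', 'yc', 'ff2', '']

The group in the pattern means `split` returns the separators' captures alongside the pieces.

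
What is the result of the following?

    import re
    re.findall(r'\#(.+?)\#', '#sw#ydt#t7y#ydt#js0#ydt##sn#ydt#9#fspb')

['sw', 't7y', 'js0', '#sn', '9']

A non-greedy quantifier consumes as few characters as it can — just enough that the remainder of the pattern still matches from where it stops; whatever follows it matches normally.
One capturing group, so `findall` returns just the captured substring from each match — 5 in all.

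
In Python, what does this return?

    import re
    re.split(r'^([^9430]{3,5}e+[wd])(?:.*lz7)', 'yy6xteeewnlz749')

['', 'yy6xteeew', '49']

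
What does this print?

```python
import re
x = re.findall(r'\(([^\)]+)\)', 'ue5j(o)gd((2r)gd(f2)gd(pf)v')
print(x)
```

['o', '(2r', 'f2', 'pf']

Walking the string: at [4:7] match '(o)', group 1 = 'o'; at [9:14] match '((2r)', group 1 = '(2r'; at [16:20] match '(f2)', group 1 = 'f2'; at [22:26] match '(pf)', group 1 = 'pf'.
With a single group, `findall` returns only what that group captured — 4 items.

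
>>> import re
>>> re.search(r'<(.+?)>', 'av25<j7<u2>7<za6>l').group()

A `+?`/`*?`/`{m,n}?` starts at its minimum and grows only as far as needed for what follows to match.
`search` walks the string left to right and returns the first match it finds.
The match spans [4:11] → '<j7<u2>'.
Captured: group 1 = 'j7<u2'.

'<j7<u2>'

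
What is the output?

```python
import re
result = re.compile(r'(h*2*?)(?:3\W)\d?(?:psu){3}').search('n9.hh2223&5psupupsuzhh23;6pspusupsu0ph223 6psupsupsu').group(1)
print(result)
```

h22

The pattern matches zero or more of a literal 'h', then zero or more of the literal '2' (lazy) (captured); then a literal '3', then a non-word character (non-capturing group); then optionally a digit, then the literal 'psu' repeated 3 times.
Unlike `match`, `search` isn't anchored — it looks for the pattern anywhere in the string.
The match spans [37:52] → 'h223 6psupsupsu'.
Captured: group 1 = 'h22'.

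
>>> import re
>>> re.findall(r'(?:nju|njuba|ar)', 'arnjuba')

Alternation isn't longest-match — the leftmost alternative that fits at this position is chosen.
Walking the string: at [0:2] → 'ar'; at [2:5] → 'nju'.
Since nothing is captured, `findall` lists the 2 matched substrings directly.

['ar', 'nju']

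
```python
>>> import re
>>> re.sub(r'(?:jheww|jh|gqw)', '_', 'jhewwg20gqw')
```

Alternation tries branches left to right and keeps the first one that lets the overall match succeed at that position.
Matches: at [0:5] → 'jheww'; at [8:11] → 'gqw'.
Every occurrence is swapped for '_'.

'_g20_'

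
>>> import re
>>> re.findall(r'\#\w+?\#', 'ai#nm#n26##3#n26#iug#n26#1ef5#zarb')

['#nm#', '#3#', '#iug#', '#1ef5#']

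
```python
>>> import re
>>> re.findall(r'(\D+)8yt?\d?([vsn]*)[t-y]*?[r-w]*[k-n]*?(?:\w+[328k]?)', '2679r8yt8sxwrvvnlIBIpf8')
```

[('r', 's')]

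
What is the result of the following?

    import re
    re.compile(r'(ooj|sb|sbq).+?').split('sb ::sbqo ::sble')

Branches in `(...|...)` are attempted left-to-right; the first branch that allows the whole pattern to succeed is taken.
Matches to split on: at [0:3] → 'sb '; at [5:8] → 'sbq'; at [12:15] → 'sbl'.
Because the pattern has a capturing group, `split` also inserts each captured text between the pieces.

['', 'sb', '::', 'sb', 'o ::', 'sb', 'e']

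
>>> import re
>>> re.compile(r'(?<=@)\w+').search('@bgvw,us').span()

(1, 5)

The lookaround is zero-width — it requires the adjacent text to match without consuming it, so the asserted text isn't part of the match.
The match spans [1:5] → 'bgvw'.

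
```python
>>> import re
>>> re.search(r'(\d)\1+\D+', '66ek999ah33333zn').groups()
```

('6',)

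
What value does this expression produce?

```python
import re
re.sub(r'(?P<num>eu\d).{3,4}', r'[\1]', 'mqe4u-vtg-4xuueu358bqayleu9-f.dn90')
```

'mqe4u-vtg-4xuu[eu3]ayl[eu9]n90'

This matches the literal 'eu', then a digit (captured as 'num'); then 3 to 4 of any character.
Matches: at [14:21] → 'eu358bq'; at [24:31] → 'eu9-f.d'.
The replacement refers to a captured group, so each match is rewritten using its own captured text.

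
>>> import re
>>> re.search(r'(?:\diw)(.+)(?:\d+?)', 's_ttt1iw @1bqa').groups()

The match spans [5:11] → '1iw @1'.
Captured: group 1 = ' @'.

(' @',)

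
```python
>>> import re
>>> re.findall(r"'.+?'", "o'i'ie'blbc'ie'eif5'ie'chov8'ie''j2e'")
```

Matches: at [1:4] → "'i'"; at [6:12] → "'blbc'"; at [14:20] → "'eif5'"; at [22:29] → "'chov8'"; at [31:37] → "''j2e'".
With no groups in the pattern, `findall` gives back each whole match — 5 here.

["'i'", "'blbc'", "'eif5'", "'chov8'", "''j2e'"]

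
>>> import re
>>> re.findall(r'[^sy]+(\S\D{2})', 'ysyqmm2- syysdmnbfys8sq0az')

['syy', 'fys', '0az']

One capturing group, so `findall` returns just the captured substring from each match — 3 in all.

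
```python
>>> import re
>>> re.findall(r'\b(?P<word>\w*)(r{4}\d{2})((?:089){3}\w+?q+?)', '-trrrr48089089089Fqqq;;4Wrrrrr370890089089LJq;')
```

[('t', 'rrrr48', '089089089Fq')]

This matches a word boundary (`\b`, zero-width); then zero or more of a word character (captured as 'word'); then exactly 4 of the literal 'r', then exactly 2 of a digit (captured); then the literal '089' repeated 3 times, then one or more of a word character (lazy), then one or more of the literal 'q' (lazy) (captured).
With the lazy modifier that quantifier settles for the fewest repetitions that let the rest of the pattern succeed (the atoms after it are unaffected and can still be greedy).
Matches: at [1:19] match 'trrrr48089089089Fq', groups = ('t', 'rrrr48', '089089089Fq').
With 3 capturing groups, `findall` returns a 3-tuple per match.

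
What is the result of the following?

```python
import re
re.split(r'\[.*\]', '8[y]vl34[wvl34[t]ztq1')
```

Matches to split on: at [1:17] → '[y]vl34[wvl34[t]'.
Splitting on the pattern gives 2 pieces.

['8', 'ztq1']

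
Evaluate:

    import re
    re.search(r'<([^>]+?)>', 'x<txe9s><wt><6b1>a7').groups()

('txe9s',)

The match spans [1:8] → '<txe9s>'.
Captured: group 1 = 'txe9s'.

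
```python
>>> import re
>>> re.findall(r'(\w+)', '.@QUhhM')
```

The pattern matches one or more of a word character (captured).
Walking the string: at [2:7] match 'QUhhM', group 1 = 'QUhhM'.
`findall` collects group 1 from the one match (1 total).

['QUhhM']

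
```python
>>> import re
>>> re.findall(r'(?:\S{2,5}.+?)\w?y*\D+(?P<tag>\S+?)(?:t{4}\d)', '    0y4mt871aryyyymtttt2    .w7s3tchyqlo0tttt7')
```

['m', '0']

Because the quantifier is non-greedy, it stops expanding at the earliest point where the rest of the pattern can succeed.
With a single group, `findall` returns only what that group captured — 2 items.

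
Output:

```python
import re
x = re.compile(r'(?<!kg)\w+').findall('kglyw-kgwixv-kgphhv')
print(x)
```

['kglyw', 'kgwixv', 'kgphhv']

`(?!…)`/`(?<!…)` only lets a position through if the neighbouring text does NOT match; no characters are consumed.
With no groups in the pattern, `findall` gives back each whole match — 3 here.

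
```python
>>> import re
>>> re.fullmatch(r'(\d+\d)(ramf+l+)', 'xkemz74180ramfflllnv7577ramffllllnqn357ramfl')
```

Pattern: one or more of a digit, then a digit (captured); then the literal 'ram', then one or more of the literal 'f', then one or more of the literal 'l' (captured).
`re.fullmatch` is like wrapping the pattern in `^…$` (in single-line mode).
Here there's no way to consume every character, so the call returns None.

None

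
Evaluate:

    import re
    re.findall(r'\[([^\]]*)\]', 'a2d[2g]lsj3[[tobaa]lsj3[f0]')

With a single group, `findall` returns only what that group captured — 3 items.

['2g', '[tobaa', 'f0']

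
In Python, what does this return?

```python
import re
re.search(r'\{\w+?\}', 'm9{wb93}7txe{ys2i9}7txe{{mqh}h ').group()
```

'{wb93}'

The match spans [2:8] → '{wb93}'.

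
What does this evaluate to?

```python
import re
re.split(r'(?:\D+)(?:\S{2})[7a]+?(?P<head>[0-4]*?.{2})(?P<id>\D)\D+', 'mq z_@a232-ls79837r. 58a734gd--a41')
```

Lazy quantifiers expand one character at a time until the remainder of the pattern can match.
`re.split` interleaves the captured-group text with the surrounding fragments.

['', '232', '-', '79837', '34', 'g', '41']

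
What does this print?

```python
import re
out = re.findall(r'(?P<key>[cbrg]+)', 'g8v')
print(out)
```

Pattern: one or more of one of [cbrg] (captured as 'key').
Matches: at [0:1] match 'g', group 1 = 'g'.
One capturing group, so `findall` returns just the captured substring from the one match — 1 in all.

['g']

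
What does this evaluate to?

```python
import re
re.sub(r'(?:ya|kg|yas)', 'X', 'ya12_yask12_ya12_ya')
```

'X12_Xsk12_X12_X'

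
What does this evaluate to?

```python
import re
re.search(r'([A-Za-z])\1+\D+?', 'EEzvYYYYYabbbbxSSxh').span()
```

The backreference `\1` re-matches whatever the first group consumed, character for character.
The match spans [0:3] → 'EEz'.

(0, 3)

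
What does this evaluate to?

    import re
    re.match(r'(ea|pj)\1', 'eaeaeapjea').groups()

('ea',)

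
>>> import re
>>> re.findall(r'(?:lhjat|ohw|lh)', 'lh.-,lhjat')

The regex engine tests alternatives in the order written; an earlier branch that matches wins even if a later one would match more.
Walking the string: at [0:2] → 'lh'; at [5:10] → 'lhjat'.
With no groups in the pattern, `findall` gives back each whole match — 2 here.

['lh', 'lhjat']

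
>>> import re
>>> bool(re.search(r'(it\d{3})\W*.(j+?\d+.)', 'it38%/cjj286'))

The pattern matches the literal 'it', then exactly 3 of a digit (captured); then zero or more of a non-word character, then any character; then one or more of the literal 'j' (lazy), then one or more of a digit, then any character (captured).
`search` walks the string left to right and returns the first match it finds.
Here nothing in the string fits, so the call returns None, and `bool(None)` is False.

False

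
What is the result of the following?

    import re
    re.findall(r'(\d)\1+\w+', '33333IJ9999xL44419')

['3']

The backreference `\1` re-matches whatever the first group consumed, character for character.
Scanning left to right: at [0:18] match '33333IJ9999xL44419', group 1 = '3'.
`findall` collects group 1 from the one match (1 total).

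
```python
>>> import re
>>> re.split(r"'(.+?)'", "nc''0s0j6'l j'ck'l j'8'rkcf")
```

['nc', "'0s0j6", 'l j', 'ck', 'l j', '8', 'rkcf']

A `+?`/`*?`/`{m,n}?` starts at its minimum and grows only as far as needed for what follows to match.
The group in the pattern means `split` returns the separators' captures alongside the pieces.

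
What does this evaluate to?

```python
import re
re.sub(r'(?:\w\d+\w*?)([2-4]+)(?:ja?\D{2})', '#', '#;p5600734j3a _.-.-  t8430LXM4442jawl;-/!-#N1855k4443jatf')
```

'#;p5600734j3a _.-.-  #;-/!-##'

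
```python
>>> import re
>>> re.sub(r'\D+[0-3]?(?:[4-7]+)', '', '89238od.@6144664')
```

'89238144664'

The pattern matches one or more of a non-digit, then optionally a character in [0-3]; then one or more of a character in [4-7] (non-capturing group).
Matches: at [5:10] → 'od.@6'.
Each match is replaced by ''.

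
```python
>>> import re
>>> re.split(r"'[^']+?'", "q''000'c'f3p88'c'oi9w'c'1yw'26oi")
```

["q'", 'c', 'c', 'c', '26oi']

The string is cut at each match, leaving 5 pieces.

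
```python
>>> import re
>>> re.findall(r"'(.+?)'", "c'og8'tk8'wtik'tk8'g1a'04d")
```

Walking the string: at [1:6] match "'og8'", group 1 = 'og8'; at [9:15] match "'wtik'", group 1 = 'wtik'; at [18:23] match "'g1a'", group 1 = 'g1a'.
With a single group, `findall` returns only what that group captured — 3 items.

['og8', 'wtik', 'g1a']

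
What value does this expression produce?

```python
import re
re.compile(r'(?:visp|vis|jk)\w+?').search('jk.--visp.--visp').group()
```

'visp'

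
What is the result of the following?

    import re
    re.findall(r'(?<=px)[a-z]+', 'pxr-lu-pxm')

['r', 'm']

Lookahead/lookbehind check context without consuming it, so the matched span excludes the asserted characters.
Since nothing is captured, `findall` lists the 2 matched substrings directly.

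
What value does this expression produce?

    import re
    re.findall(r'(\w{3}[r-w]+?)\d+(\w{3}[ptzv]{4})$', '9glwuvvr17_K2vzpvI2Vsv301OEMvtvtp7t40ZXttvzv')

[('tp7t', 'ZXttvzv')]

The pattern matches exactly 3 of a word character, then one or more of a character in [r-w] (lazy) (captured); then one or more of a digit; then exactly 3 of a word character, then exactly 4 of one of [ptzv] (captured); then anchored at the end.
Scanning left to right: at [31:44] match 'tp7t40ZXttvzv', groups = ('tp7t', 'ZXttvzv').
`findall` packs the 2 group values into a tuple for every match.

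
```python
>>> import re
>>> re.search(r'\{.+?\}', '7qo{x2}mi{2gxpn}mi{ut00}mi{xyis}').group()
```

'{x2}'

Lazy quantifiers expand one character at a time until the remainder of the pattern can match.
`re.search` scans for the first position where the pattern succeeds.
The match spans [3:7] → '{x2}'.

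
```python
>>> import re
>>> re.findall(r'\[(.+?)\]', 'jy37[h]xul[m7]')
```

With the lazy modifier that quantifier settles for the fewest repetitions that let the rest of the pattern succeed (the atoms after it are unaffected and can still be greedy).
One capturing group, so `findall` returns just the captured substring from each match — 2 in all.

['h', 'm7']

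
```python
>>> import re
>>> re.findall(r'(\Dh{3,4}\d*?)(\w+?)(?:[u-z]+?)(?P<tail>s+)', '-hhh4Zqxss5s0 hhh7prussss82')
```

[('-hhh', '4Zq', 'ss'), (' hhh', '7pr', 'ssss')]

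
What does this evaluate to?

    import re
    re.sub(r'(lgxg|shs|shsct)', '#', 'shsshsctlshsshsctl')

'##ctl##ctl'

Alternation isn't longest-match — the leftmost alternative that fits at this position is chosen.
`sub` substitutes '#' at each match site.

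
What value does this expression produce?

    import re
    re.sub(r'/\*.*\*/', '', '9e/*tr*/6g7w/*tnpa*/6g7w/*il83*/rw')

'9erw'

Every occurrence is swapped for ''.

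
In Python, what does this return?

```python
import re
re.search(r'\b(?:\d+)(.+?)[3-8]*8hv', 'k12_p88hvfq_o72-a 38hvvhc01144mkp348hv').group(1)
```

'hvvhc01144mkp'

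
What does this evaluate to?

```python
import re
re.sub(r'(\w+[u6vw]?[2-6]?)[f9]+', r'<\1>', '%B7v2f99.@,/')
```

'%<B7v2f9>.@,/'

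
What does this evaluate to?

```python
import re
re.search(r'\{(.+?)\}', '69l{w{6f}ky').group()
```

'{w{6f}'

`re.search` tries every starting position until one works.
The match spans [3:9] → '{w{6f}'.
Captured: group 1 = 'w{6f'.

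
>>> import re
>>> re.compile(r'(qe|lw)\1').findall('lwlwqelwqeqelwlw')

`\1` has to match the exact text group 1 already captured.
Scanning left to right: at [0:4] match 'lwlw', group 1 = 'lw'; at [8:12] match 'qeqe', group 1 = 'qe'; at [12:16] match 'lwlw', group 1 = 'lw'.
`findall` collects group 1 from each match (3 total).

['lw', 'qe', 'lw']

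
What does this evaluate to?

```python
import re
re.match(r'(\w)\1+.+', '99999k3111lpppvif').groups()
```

`\1` is not a pattern — it's the concrete string captured by group 1, re-applied verbatim.
With `match`, the pattern is implicitly anchored at the beginning.
The match spans [0:17] → '99999k3111lpppvif'.
Captured: group 1 = '9'.

('9',)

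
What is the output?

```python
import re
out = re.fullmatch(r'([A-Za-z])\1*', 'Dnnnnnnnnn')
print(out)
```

For `fullmatch`, every character of the input must be accounted for by the pattern.
Here there's no way to consume every character, so the call returns None.

None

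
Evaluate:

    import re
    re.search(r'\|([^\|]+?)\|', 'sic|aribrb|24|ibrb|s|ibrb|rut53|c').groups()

Unlike `match`, `search` isn't anchored — it looks for the pattern anywhere in the string.
The match spans [3:11] → '|aribrb|'.
Captured: group 1 = 'aribrb'.

('aribrb',)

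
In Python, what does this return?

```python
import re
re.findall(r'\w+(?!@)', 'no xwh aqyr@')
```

`(?!…)`/`(?<!…)` only lets a position through if the neighbouring text does NOT match; no characters are consumed.
Matches: at [0:2] → 'no'; at [3:6] → 'xwh'; at [7:10] → 'aqy'.
With no groups in the pattern, `findall` gives back each whole match — 3 here.

['no', 'xwh', 'aqy']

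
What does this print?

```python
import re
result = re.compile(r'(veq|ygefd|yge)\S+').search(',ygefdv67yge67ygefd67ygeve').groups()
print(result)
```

('ygefd',)

`|` is ordered: at each position the engine commits to the first alternative that works.
`re.search` scans for the first position where the pattern succeeds.
The match spans [1:26] → 'ygefdv67yge67ygefd67ygeve'.
Captured: group 1 = 'ygefd'.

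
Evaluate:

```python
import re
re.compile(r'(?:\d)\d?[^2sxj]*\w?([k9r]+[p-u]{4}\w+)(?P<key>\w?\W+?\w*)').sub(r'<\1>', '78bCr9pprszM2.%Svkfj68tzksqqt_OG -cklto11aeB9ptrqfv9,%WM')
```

This matches a digit (non-capturing group); then optionally a digit, then zero or more of any character except [2sxj], then optionally a word character; then one or more of one of [k9r], then exactly 4 of a character in [p-u], then one or more of a word character (captured); then optionally a word character, then one or more of a non-word character (lazy), then zero or more of a word character (captured as 'key').
The `?` after the quantifier makes it lazy — it takes as little as possible before letting the rest of the pattern try.
Matches: at [0:14] → '78bCr9pprszM2.'; at [20:33] → '68tzksqqt_OG '; at [39:53] → '11aeB9ptrqfv9,'.
`\1` in the replacement pulls in group 1's text for each match.

'<9pprszM2>%Svkfj<ksqqt_OG>-cklto<9ptrqfv9>%WM'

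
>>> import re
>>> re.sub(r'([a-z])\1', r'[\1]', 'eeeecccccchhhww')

`\1` has to match the exact text group 1 already captured.
`\1` in the replacement pulls in group 1's text for each match.

'[e][e][c][c][c][h]h[w]'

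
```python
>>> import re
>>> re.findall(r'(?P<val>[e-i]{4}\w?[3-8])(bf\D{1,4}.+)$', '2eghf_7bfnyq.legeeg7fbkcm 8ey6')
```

[('eghf_7', 'bfnyq.legeeg7fbkcm 8ey6')]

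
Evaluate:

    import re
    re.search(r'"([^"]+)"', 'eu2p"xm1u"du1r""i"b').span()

(4, 10)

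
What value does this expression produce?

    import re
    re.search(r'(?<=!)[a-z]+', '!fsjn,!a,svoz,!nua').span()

Lookahead/lookbehind check context without consuming it, so the matched span excludes the asserted characters.
The match spans [1:5] → 'fsjn'.

(1, 5)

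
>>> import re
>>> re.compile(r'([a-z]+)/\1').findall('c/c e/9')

A backreference is literal: `\1` must see the identical characters the first group matched.
Matches: at [0:3] match 'c/c', group 1 = 'c'.
With a single group, `findall` returns only what that group captured — 1 item.

['c']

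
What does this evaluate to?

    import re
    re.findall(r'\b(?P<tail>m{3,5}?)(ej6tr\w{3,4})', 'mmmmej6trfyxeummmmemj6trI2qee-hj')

[('mmmm', 'ej6trfyxe')]

This matches a word boundary (`\b`, zero-width); then 3 to 5 of a literal 'm' (lazy) (captured as 'tail'); then the literal 'ej', then the literal '6tr', then 3 to 4 of a word character (captured).
Scanning left to right: at [0:13] match 'mmmmej6trfyxe', groups = ('mmmm', 'ej6trfyxe').
`findall` packs the 2 group values into a tuple for every match.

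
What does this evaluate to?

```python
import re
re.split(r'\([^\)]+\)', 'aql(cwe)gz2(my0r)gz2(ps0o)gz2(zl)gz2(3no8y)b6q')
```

The string is cut at each match, leaving 6 pieces.

['aql', 'gz2', 'gz2', 'gz2', 'gz2', 'b6q']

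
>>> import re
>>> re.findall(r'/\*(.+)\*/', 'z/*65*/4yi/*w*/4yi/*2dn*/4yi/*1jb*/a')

['65*/4yi/*w*/4yi/*2dn*/4yi/*1jb']

With a single group, `findall` returns only what that group captured — 1 item.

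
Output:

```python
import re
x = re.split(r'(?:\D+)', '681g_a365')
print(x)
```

['681', '365']

This matches one or more of a non-digit (non-capturing group).
Matches to split on: at [3:6] → 'g_a'.
The string is cut at each match, leaving 2 pieces.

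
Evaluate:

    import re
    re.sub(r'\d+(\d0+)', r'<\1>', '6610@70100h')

Pattern: one or more of a digit; then a digit, then one or more of a literal '0' (captured).
Matches: at [0:4] → '6610'; at [5:10] → '70100'.
The replacement refers to a captured group, so each match is rewritten using its own captured text.

'<10>@<00>h'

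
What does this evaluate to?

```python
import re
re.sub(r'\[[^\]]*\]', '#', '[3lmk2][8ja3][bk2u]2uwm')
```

`sub` substitutes '#' at each match site.

'###2uwm'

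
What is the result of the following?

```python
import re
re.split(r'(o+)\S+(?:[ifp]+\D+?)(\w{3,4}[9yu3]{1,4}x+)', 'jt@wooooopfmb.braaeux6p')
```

This matches one or more of a literal 'o' (captured); then one or more of a non-whitespace character; then one or more of one of [ifp], then one or more of a non-digit (lazy) (non-capturing group); then 3 to 4 of a word character, then 1 to 4 of one of [9yu3], then one or more of a literal 'x' (captured).
Matches to split on: at [4:21] → 'ooooopfmb.braaeux'.
`re.split` interleaves the captured-group text with the surrounding fragments.

['jt@w', 'ooooo', 'raaeux', '6p']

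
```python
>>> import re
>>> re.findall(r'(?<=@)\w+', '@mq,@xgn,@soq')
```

The `(?=…)`/`(?<=…)` assertion just peeks at neighbouring text; it doesn't advance the match position.
`findall` yields the raw match text (3 of them) because the pattern has no groups.

['mq', 'xgn', 'soq']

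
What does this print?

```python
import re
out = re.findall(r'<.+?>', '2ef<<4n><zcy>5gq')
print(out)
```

Matches: at [3:8] → '<<4n>'; at [8:13] → '<zcy>'.
`findall` yields the raw match text (2 of them) because the pattern has no groups.

['<<4n>', '<zcy>']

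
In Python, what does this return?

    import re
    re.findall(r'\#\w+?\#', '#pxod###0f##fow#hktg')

['#pxod#', '#0f#', '#fow#']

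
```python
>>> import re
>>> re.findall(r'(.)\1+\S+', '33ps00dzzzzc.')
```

`\1` is not a pattern — it's the concrete string captured by group 1, re-applied verbatim.
Walking the string: at [0:13] match '33ps00dzzzzc.', group 1 = '3'.
`findall` collects group 1 from the one match (1 total).

['3']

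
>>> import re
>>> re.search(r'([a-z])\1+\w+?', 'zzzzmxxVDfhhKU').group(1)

`\1` is not a pattern — it's the concrete string captured by group 1, re-applied verbatim.
`re.search` tries every starting position until one works.
The match spans [0:5] → 'zzzzm'.
Captured: group 1 = 'z'.

'z'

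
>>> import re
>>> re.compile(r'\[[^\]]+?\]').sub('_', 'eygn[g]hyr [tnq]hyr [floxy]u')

Matches: at [4:7] → '[g]'; at [11:16] → '[tnq]'; at [20:27] → '[floxy]'.
`sub` substitutes '_' at each match site.

'eygn_hyr _hyr _u'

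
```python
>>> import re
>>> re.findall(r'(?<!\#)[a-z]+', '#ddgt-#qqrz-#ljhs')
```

['dgt', 'qrz', 'jhs']

The negative lookahead/lookbehind blocks any match where the forbidden context is present.
Since nothing is captured, `findall` lists the 3 matched substrings directly.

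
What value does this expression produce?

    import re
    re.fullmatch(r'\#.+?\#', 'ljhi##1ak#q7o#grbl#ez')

None

`re.fullmatch` requires the pattern to consume the entire string.
Here there's no way to consume every character, so the call returns None.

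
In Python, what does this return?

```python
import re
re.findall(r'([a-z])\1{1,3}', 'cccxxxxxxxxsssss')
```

['c', 'x', 'x', 's']

`\1` is not a pattern — it's the concrete string captured by group 1, re-applied verbatim.
Matches: at [0:3] match 'ccc', group 1 = 'c'; at [3:7] match 'xxxx', group 1 = 'x'; at [7:11] match 'xxxx', group 1 = 'x'; at [11:15] match 'ssss', group 1 = 's'.
Because there's exactly one group, `findall` drops the full match and keeps group 1 from each hit.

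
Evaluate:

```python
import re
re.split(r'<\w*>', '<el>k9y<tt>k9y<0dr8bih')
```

Matches to split on: at [0:4] → '<el>'; at [7:11] → '<tt>'.
Splitting on the pattern gives 3 pieces.

['', 'k9y', 'k9y<0dr8bih']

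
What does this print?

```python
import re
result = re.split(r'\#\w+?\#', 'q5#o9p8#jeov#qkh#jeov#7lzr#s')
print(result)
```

Matches to split on: at [2:8] → '#o9p8#'; at [12:17] → '#qkh#'; at [21:27] → '#7lzr#'.
Each match becomes a cut point; 4 segments remain.

['q5', 'jeov', 'jeov', 's']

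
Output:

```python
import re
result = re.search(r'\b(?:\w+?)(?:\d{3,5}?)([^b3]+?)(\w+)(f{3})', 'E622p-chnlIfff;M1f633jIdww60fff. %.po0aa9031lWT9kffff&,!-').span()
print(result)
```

Pattern: a word boundary (`\b`, zero-width); then one or more of a word character (lazy) (non-capturing group); then 3 to 5 of a digit (lazy) (non-capturing group); then one or more of any character except [b3] (lazy) (captured); then one or more of a word character (captured); then exactly 3 of a literal 'f' (captured).
`search` walks the string left to right and returns the first match it finds.
The match spans [0:14] → 'E622p-chnlIfff'.
Captured: group 1 = 'p-', group 2 = 'chnlI', group 3 = 'fff'.

(0, 14)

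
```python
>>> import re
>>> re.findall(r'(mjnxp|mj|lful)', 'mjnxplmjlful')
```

Alternation tries branches left to right and keeps the first one that lets the overall match succeed at that position.
Walking the string: at [0:5] match 'mjnxp', group 1 = 'mjnxp'; at [6:8] match 'mj', group 1 = 'mj'; at [8:12] match 'lful', group 1 = 'lful'.
With a single group, `findall` returns only what that group captured — 3 items.

['mjnxp', 'mj', 'lful']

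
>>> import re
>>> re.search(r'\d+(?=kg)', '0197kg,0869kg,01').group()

'0197'

Because the assertion is zero-width, the text it checks is not consumed and won't appear in the result.
The match spans [0:4] → '0197'.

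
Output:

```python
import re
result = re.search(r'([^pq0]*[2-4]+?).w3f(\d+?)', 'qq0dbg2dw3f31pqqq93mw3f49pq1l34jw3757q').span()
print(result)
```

(3, 12)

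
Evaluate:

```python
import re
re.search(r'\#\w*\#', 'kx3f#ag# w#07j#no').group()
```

`search` walks the string left to right and returns the first match it finds.
The match spans [4:8] → '#ag#'.

'#ag#'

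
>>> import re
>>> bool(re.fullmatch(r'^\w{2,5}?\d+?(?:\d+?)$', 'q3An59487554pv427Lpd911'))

This matches anchored at the start of the string; then 2 to 5 of a word character (lazy), then one or more of a digit (lazy); then one or more of a digit (lazy) (non-capturing group); then anchored at the end.
`fullmatch` succeeds only if the pattern covers the string from start to end.
Here the string isn't matched end-to-end, so the call returns None, and `bool(None)` is False.

False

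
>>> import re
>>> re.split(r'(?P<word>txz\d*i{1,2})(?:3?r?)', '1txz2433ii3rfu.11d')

['1', 'txz2433ii', 'fu.11d']

The pattern matches the literal 'txz', then zero or more of a digit, then 1 to 2 of the literal 'i' (captured as 'word'); then optionally the literal '3', then optionally a literal 'r' (non-capturing group).
Matches to split on: at [1:12] → 'txz2433ii3r'.
`re.split` interleaves the captured-group text with the surrounding fragments.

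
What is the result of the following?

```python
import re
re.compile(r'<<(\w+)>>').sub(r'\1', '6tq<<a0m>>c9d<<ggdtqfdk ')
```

'6tqa0mc9d<<ggdtqfdk '

Matches: at [3:10] → '<<a0m>>'.
`\1` in the replacement pulls in group 1's text for each match.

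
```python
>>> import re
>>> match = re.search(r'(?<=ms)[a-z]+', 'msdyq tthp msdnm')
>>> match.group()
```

Because the assertion is zero-width, the text it checks is not consumed and won't appear in the result.
`re.search` scans for the first position where the pattern succeeds.
The match spans [2:5] → 'dyq'.

'dyq'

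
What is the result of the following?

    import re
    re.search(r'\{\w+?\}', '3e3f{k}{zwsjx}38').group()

'{k}'

The match spans [4:7] → '{k}'.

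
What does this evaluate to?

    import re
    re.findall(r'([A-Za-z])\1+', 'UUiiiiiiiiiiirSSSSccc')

['U', 'i', 'S', 'c']

The backreference `\1` re-matches whatever the first group consumed, character for character.
Walking the string: at [0:2] match 'UU', group 1 = 'U'; at [2:13] match 'iiiiiiiiiii', group 1 = 'i'; at [14:18] match 'SSSS', group 1 = 'S'; at [18:21] match 'ccc', group 1 = 'c'.
One capturing group, so `findall` returns just the captured substring from each match — 4 in all.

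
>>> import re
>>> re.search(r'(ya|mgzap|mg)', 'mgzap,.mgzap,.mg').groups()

('mgzap',)

The match spans [0:5] → 'mgzap'.
Captured: group 1 = 'mgzap'.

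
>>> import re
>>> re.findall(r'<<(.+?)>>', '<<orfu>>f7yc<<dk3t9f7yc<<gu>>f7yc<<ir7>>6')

['orfu', 'dk3t9f7yc<<gu', 'ir7']

With the lazy modifier that quantifier settles for the fewest repetitions that let the rest of the pattern succeed (the atoms after it are unaffected and can still be greedy).
Walking the string: at [0:8] match '<<orfu>>', group 1 = 'orfu'; at [12:29] match '<<dk3t9f7yc<<gu>>', group 1 = 'dk3t9f7yc<<gu'; at [33:40] match '<<ir7>>', group 1 = 'ir7'.
One capturing group, so `findall` returns just the captured substring from each match — 3 in all.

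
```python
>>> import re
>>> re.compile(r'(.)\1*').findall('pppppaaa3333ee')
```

['p', 'a', '3', 'e']

`\1` has to match the exact text group 1 already captured.
Scanning left to right: at [0:5] match 'ppppp', group 1 = 'p'; at [5:8] match 'aaa', group 1 = 'a'; at [8:12] match '3333', group 1 = '3'; at [12:14] match 'ee', group 1 = 'e'.
One capturing group, so `findall` returns just the captured substring from each match — 4 in all.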